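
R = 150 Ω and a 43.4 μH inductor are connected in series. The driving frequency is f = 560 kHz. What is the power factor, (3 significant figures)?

ω = 2πf = 3.519e+06 rad/s
X_L = ωL = 153 Ω
Z = 150 + j153 Ω
|Z| = √(150² + 153²) = 214 Ω
∠Z = arctan(153/150) = 45.5°
cos φ = cos(45.5°) = 0.701

0.701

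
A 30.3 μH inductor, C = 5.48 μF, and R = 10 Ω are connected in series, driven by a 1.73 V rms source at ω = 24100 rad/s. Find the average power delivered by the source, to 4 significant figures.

203.9 mW

X_L = ωL = 0.7302 Ω
X_C = 1/(ωC) = 7.572 Ω
Net reactance X = X_L − X_C = -6.842 Ω
Z = 10.00 − j6.842 Ω
|Z| = √(10.00² + 6.842²) = 12.12 Ω
∠Z = arctan(-6.842/10.00) = -34.38°
I = V/|Z| = 142.8 mA
P = VI cos φ = 1.73 × 0.1428 × cos(-34.38°) = 203.9 mW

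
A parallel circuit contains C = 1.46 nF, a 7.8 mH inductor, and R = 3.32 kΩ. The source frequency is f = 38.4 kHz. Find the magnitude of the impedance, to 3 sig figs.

2850 Ω

ω = 2πf = 241300 rad/s
X_L = ωL = 1880 Ω
X_C = 1/(ωC) = 2840 Ω
Parallel: admittances add. Y = 1/R + 1/(jωL) + jωC
Y = (0.000301 − j0.000179) S
|Y| = 0.000350 S → |Z| = 1/|Y| = 2850 Ω, ∠Z = −∠Y = 30.7°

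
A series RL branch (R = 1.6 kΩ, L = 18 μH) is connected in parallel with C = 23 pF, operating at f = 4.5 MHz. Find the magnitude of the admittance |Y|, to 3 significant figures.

737 μS

ω = 2πf = 2.827e+07 rad/s
X_L = ωL = 509 Ω
X_C = 1/(ωC) = 1540 Ω
Branch 1 (R+jX_L): Z₁ = 1600 + j509 Ω, |Z₁| = 1680 Ω
Branch 2 (−jX_C): Z₂ = −j1540 Ω
Parallel: Z = Z₁Z₂/(Z₁+Z₂), |Z| = 1360 Ω, ∠Z = -39.6°
|Y| = 1/|Z| = 737 μS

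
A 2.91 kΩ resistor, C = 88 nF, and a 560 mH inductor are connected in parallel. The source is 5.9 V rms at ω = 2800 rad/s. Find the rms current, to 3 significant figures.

3.07 mA

X_L = ωL = 1570 Ω
X_C = 1/(ωC) = 4060 Ω
Parallel: admittances add. Y = 1/R + 1/(jωL) + jωC
Y = (0.000344 − j0.000391) S
|Y| = 0.000521 S → |Z| = 1/|Y| = 1920 Ω, ∠Z = −∠Y = 48.7°
I = V/|Z| = 5.9/1920 = 3.07 mA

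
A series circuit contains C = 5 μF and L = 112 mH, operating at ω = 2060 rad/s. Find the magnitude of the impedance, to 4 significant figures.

133.6 Ω

X_L = ωL = 230.7 Ω
X_C = 1/(ωC) = 97.09 Ω
Net reactance X = X_L − X_C = 133.6 Ω
Z = j133.6 Ω
|Z| = √(0² + 133.6²) = 133.6 Ω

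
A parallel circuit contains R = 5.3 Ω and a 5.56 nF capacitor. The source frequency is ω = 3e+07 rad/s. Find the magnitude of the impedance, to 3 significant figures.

X_C = 1/(ωC) = 6.00 Ω
Parallel: admittances add. Y = 1/R + jωC
Y = (0.189 + j0.167) S
|Y| = 0.252 S → |Z| = 1/|Y| = 3.97 Ω, ∠Z = −∠Y = -41.5°

3.97 Ω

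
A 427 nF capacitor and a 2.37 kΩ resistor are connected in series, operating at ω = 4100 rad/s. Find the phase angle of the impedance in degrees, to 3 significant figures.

X_C = 1/(ωC) = 571 Ω
Z = 2370 − j571 Ω
|Z| = √(2370² + 571²) = 2440 Ω
∠Z = arctan(-571/2370) = -13.6°

-13.6°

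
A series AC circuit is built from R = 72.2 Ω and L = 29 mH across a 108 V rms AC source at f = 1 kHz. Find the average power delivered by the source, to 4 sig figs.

ω = 2πf = 6283 rad/s
X_L = ωL = 182.2 Ω
Z = 72.20 + j182.2 Ω
|Z| = √(72.20² + 182.2²) = 196.0 Ω
∠Z = arctan(182.2/72.20) = 68.38°
I = V/|Z| = 551.0 mA
P = VI cos φ = 108 × 0.5510 × cos(68.38°) = 21.92 W

21.92 W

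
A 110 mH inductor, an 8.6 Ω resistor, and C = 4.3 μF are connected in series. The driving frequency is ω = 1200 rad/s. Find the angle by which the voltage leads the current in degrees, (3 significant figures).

-82.1°

X_L = ωL = 132 Ω
X_C = 1/(ωC) = 194 Ω
Net reactance X = X_L − X_C = -61.8 Ω
Z = 8.60 − j61.8 Ω
|Z| = √(8.60² + 61.8²) = 62.4 Ω
∠Z = arctan(-61.8/8.60) = -82.1°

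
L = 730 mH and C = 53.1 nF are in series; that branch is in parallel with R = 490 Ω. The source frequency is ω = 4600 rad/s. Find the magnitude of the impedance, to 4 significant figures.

407.9 Ω

X_L = ωL = 3358 Ω
X_C = 1/(ωC) = 4094 Ω
Branch 1: Z₁ = R = 490.0 Ω
Branch 2 (series LC): Z₂ = j(X_L − X_C) = −j736.0 Ω
Parallel: Z = Z₁Z₂/(Z₁+Z₂), |Z| = 407.9 Ω, ∠Z = -33.65°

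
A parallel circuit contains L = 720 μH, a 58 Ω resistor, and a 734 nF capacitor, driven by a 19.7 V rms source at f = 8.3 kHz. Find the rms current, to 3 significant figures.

ω = 2πf = 52150 rad/s
X_L = ωL = 37.5 Ω
X_C = 1/(ωC) = 26.1 Ω
Parallel: admittances add. Y = 1/R + 1/(jωL) + jωC
Y = (0.0172 + j0.0116) S
|Y| = 0.0208 S → |Z| = 1/|Y| = 48.1 Ω, ∠Z = −∠Y = -34.0°
I = V/|Z| = 19.7/48.1 = 410 mA

410 mA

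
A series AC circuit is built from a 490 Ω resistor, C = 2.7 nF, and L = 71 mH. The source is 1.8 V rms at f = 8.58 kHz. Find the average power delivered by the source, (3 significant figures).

167 μW

ω = 2πf = 53910 rad/s
X_L = ωL = 3830 Ω
X_C = 1/(ωC) = 6870 Ω
Net reactance X = X_L − X_C = -3040 Ω
Z = 490 − j3040 Ω
|Z| = √(490² + 3040²) = 3080 Ω
∠Z = arctan(-3040/490) = -80.9°
I = V/|Z| = 584 μA
P = VI cos φ = 1.8 × 0.000584 × cos(-80.9°) = 167 μW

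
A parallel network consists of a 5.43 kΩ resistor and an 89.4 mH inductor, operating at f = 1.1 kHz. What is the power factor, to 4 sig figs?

ω = 2πf = 6912 rad/s
X_L = ωL = 617.9 Ω
Parallel: admittances add. Y = 1/R + 1/(jωL)
Y = (0.0001842 − j0.001618) S
|Y| = 0.001629 S → |Z| = 1/|Y| = 613.9 Ω, ∠Z = −∠Y = 83.51°
cos φ = cos(83.51°) = 0.1131

0.1131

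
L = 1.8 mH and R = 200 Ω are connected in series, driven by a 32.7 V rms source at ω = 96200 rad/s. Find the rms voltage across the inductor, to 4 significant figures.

X_L = ωL = 173.2 Ω
Z = 200.0 + j173.2 Ω
|Z| = √(200.0² + 173.2²) = 264.5 Ω
I = V/|Z| = 123.6 mA
V_L = I·|Z_L| = 0.1236 × 173.2 = 21.40 V

21.40 V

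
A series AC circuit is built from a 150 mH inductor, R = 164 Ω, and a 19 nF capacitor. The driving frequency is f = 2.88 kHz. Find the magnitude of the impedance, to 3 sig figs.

ω = 2πf = 18100 rad/s
X_L = ωL = 2710 Ω
X_C = 1/(ωC) = 2910 Ω
Net reactance X = X_L − X_C = -194 Ω
Z = 164 − j194 Ω
|Z| = √(164² + 194²) = 254 Ω

254 Ω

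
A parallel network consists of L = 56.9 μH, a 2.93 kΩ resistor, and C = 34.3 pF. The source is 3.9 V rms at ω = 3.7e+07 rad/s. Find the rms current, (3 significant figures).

3.37 mA

X_L = ωL = 2110 Ω
X_C = 1/(ωC) = 788 Ω
Parallel: admittances add. Y = 1/R + 1/(jωL) + jωC
Y = (0.000341 + j0.000794) S
|Y| = 0.000864 S → |Z| = 1/|Y| = 1160 Ω, ∠Z = −∠Y = -66.7°
I = V/|Z| = 3.9/1160 = 3.37 mA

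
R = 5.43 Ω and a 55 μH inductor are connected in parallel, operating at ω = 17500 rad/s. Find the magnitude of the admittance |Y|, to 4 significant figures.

X_L = ωL = 0.9625 Ω
Parallel: admittances add. Y = 1/R + 1/(jωL)
Y = (0.1842 − j1.039) S
|Y| = 1.055 S → |Z| = 1/|Y| = 0.9477 Ω, ∠Z = −∠Y = 79.95°

1.055 S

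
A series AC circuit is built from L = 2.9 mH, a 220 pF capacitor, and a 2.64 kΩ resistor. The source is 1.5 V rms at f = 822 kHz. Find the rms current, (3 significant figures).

ω = 2πf = 5.165e+06 rad/s
X_L = ωL = 15000 Ω
X_C = 1/(ωC) = 880 Ω
Net reactance X = X_L − X_C = 14100 Ω
Z = 2640 + j14100 Ω
|Z| = √(2640² + 14100²) = 14300 Ω
I = V/|Z| = 1.5/14300 = 105 μA

105 μA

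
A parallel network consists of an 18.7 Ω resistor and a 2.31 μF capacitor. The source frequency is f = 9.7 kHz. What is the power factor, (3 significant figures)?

ω = 2πf = 60950 rad/s
X_C = 1/(ωC) = 7.10 Ω
Parallel: admittances add. Y = 1/R + jωC
Y = (0.0535 + j0.141) S
|Y| = 0.151 S → |Z| = 1/|Y| = 6.64 Ω, ∠Z = −∠Y = -69.2°
cos φ = cos(-69.2°) = 0.355

0.355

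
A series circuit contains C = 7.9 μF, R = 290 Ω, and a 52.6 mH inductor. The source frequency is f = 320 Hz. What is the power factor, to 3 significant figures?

ω = 2πf = 2011 rad/s
X_L = ωL = 106 Ω
X_C = 1/(ωC) = 63.0 Ω
Net reactance X = X_L − X_C = 42.8 Ω
Z = 290 + j42.8 Ω
|Z| = √(290² + 42.8²) = 293 Ω
∠Z = arctan(42.8/290) = 8.40°
cos φ = cos(8.40°) = 0.989

0.989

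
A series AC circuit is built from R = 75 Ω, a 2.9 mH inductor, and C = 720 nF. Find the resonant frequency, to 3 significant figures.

ω₀ = 1/√(LC) = 1/√(0.0029 × 7.2e-07) = 21880 rad/s
f₀ = ω₀/(2π) = 3.48 kHz

3.48 kHz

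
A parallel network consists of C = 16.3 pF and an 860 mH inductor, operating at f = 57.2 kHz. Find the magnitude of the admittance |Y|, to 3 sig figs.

2.62 μS

ω = 2πf = 359400 rad/s
X_L = ωL = 309000 Ω
X_C = 1/(ωC) = 171000 Ω
Parallel: admittances add. Y = 1/(jωL) + jωC
Y = (0 + j2.62e-06) S
|Y| = 2.62e-06 S → |Z| = 1/|Y| = 381000 Ω, ∠Z = −∠Y = -90.0°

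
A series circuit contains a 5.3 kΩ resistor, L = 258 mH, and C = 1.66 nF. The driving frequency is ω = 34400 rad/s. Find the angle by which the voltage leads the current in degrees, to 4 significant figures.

-58.46°

X_L = ωL = 8875 Ω
X_C = 1/(ωC) = 17510 Ω
Net reactance X = X_L − X_C = -8637 Ω
Z = 5300 − j8637 Ω
|Z| = √(5300² + 8637²) = 10130 Ω
∠Z = arctan(-8637/5300) = -58.46°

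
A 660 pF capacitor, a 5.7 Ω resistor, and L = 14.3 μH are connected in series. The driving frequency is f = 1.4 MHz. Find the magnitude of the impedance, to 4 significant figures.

ω = 2πf = 8.796e+06 rad/s
X_L = ωL = 125.8 Ω
X_C = 1/(ωC) = 172.2 Ω
Net reactance X = X_L − X_C = -46.46 Ω
Z = 5.700 − j46.46 Ω
|Z| = √(5.700² + 46.46²) = 46.80 Ω

46.80 Ω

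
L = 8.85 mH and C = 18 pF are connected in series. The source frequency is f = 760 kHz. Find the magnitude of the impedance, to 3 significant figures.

30600 Ω

ω = 2πf = 4.775e+06 rad/s
X_L = ωL = 42300 Ω
X_C = 1/(ωC) = 11600 Ω
Net reactance X = X_L − X_C = 30600 Ω
Z = j30600 Ω
|Z| = √(0² + 30600²) = 30600 Ω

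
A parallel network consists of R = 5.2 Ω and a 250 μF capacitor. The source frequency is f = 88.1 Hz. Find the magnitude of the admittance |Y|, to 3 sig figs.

237 mS

ω = 2πf = 553.5 rad/s
X_C = 1/(ωC) = 7.23 Ω
Parallel: admittances add. Y = 1/R + jωC
Y = (0.192 + j0.138) S
|Y| = 0.237 S → |Z| = 1/|Y| = 4.22 Ω, ∠Z = −∠Y = -35.7°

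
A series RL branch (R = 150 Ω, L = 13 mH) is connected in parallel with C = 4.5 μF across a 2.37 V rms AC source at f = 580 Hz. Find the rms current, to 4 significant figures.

37.21 mA

ω = 2πf = 3644 rad/s
X_L = ωL = 47.38 Ω
X_C = 1/(ωC) = 60.98 Ω
Branch 1 (R+jX_L): Z₁ = 150.0 + j47.38 Ω, |Z₁| = 157.3 Ω
Branch 2 (−jX_C): Z₂ = −j60.98 Ω
Parallel: Z = Z₁Z₂/(Z₁+Z₂), |Z| = 63.69 Ω, ∠Z = -67.29°
I = V/|Z| = 2.37/63.69 = 37.21 mA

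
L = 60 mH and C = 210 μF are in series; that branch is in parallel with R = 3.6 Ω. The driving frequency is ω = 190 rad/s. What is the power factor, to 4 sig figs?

X_L = ωL = 11.40 Ω
X_C = 1/(ωC) = 25.06 Ω
Branch 1: Z₁ = R = 3.600 Ω
Branch 2 (series LC): Z₂ = j(X_L − X_C) = −j13.66 Ω
Parallel: Z = Z₁Z₂/(Z₁+Z₂), |Z| = 3.481 Ω, ∠Z = -14.76°
cos φ = cos(-14.76°) = 0.9670

0.9670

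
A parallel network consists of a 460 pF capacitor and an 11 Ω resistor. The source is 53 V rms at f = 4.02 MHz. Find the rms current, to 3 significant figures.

ω = 2πf = 2.526e+07 rad/s
X_C = 1/(ωC) = 86.1 Ω
Parallel: admittances add. Y = 1/R + jωC
Y = (0.0909 + j0.0116) S
|Y| = 0.0916 S → |Z| = 1/|Y| = 10.9 Ω, ∠Z = −∠Y = -7.28°
I = V/|Z| = 53/10.9 = 4.86 A

4.86 A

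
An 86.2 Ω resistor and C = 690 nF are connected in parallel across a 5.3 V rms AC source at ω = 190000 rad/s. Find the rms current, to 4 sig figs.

X_C = 1/(ωC) = 7.628 Ω
Parallel: admittances add. Y = 1/R + jωC
Y = (0.01160 + j0.1311) S
|Y| = 0.1316 S → |Z| = 1/|Y| = 7.598 Ω, ∠Z = −∠Y = -84.94°
I = V/|Z| = 5.3/7.598 = 697.5 mA

697.5 mA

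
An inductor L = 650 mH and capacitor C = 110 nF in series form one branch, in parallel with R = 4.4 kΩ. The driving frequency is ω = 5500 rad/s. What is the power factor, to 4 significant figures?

0.4003

X_L = ωL = 3575 Ω
X_C = 1/(ωC) = 1653 Ω
Branch 1: Z₁ = R = 4400 Ω
Branch 2 (series LC): Z₂ = j(X_L − X_C) = j1922 Ω
Parallel: Z = Z₁Z₂/(Z₁+Z₂), |Z| = 1761 Ω, ∠Z = 66.40°
cos φ = cos(66.40°) = 0.4003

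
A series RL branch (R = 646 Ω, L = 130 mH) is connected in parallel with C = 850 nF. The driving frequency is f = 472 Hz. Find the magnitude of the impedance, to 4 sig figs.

461.9 Ω

ω = 2πf = 2966 rad/s
X_L = ωL = 385.5 Ω
X_C = 1/(ωC) = 396.7 Ω
Branch 1 (R+jX_L): Z₁ = 646.0 + j385.5 Ω, |Z₁| = 752.3 Ω
Branch 2 (−jX_C): Z₂ = −j396.7 Ω
Parallel: Z = Z₁Z₂/(Z₁+Z₂), |Z| = 461.9 Ω, ∠Z = -58.18°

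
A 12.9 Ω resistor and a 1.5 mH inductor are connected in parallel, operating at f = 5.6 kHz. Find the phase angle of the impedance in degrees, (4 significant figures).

13.73°

ω = 2πf = 35190 rad/s
X_L = ωL = 52.78 Ω
Parallel: admittances add. Y = 1/R + 1/(jωL)
Y = (0.07752 − j0.01895) S
|Y| = 0.07980 S → |Z| = 1/|Y| = 12.53 Ω, ∠Z = −∠Y = 13.73°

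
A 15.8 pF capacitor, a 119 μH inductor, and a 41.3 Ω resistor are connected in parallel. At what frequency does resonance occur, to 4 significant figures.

ω₀ = 1/√(LC) = 1/√(0.000119 × 1.58e-11) = 2.306e+07 rad/s
f₀ = ω₀/(2π) = 3.670 MHz

3.670 MHz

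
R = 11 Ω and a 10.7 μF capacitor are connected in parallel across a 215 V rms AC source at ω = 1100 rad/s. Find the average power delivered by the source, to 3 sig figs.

X_C = 1/(ωC) = 85.0 Ω
Parallel: admittances add. Y = 1/R + jωC
Y = (0.0909 + j0.0118) S
|Y| = 0.0917 S → |Z| = 1/|Y| = 10.9 Ω, ∠Z = −∠Y = -7.38°
I = V/|Z| = 19.7 A
P = VI cos φ = 215 × 19.7 × cos(-7.38°) = 4.20 kW

4.20 kW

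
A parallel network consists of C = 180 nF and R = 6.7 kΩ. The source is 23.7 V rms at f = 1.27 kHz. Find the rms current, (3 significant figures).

34.2 mA

ω = 2πf = 7980 rad/s
X_C = 1/(ωC) = 696 Ω
Parallel: admittances add. Y = 1/R + jωC
Y = (0.000149 + j0.00144) S
|Y| = 0.00144 S → |Z| = 1/|Y| = 692 Ω, ∠Z = −∠Y = -84.1°
I = V/|Z| = 23.7/692 = 34.2 mA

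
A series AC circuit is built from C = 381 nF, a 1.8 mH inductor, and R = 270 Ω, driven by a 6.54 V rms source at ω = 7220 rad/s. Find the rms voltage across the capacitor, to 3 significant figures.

X_L = ωL = 13.0 Ω
X_C = 1/(ωC) = 364 Ω
Net reactance X = X_L − X_C = -351 Ω
Z = 270 − j351 Ω
|Z| = √(270² + 351²) = 442 Ω
I = V/|Z| = 14.8 mA
V_C = I·|Z_C| = 0.0148 × 364 = 5.37 V

5.37 V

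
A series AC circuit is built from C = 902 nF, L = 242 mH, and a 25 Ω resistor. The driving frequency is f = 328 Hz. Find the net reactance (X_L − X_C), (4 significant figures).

ω = 2πf = 2061 rad/s
X_L = ωL = 498.7 Ω
X_C = 1/(ωC) = 537.9 Ω
X = 498.7 − 537.9 = -39.21 Ω

-39.21 Ω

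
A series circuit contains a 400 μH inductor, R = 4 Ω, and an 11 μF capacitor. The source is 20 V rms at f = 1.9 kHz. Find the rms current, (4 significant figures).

ω = 2πf = 11940 rad/s
X_L = ωL = 4.775 Ω
X_C = 1/(ωC) = 7.615 Ω
Net reactance X = X_L − X_C = -2.840 Ω
Z = 4.000 − j2.840 Ω
|Z| = √(4.000² + 2.840²) = 4.906 Ω
I = V/|Z| = 20/4.906 = 4.077 A

4.077 A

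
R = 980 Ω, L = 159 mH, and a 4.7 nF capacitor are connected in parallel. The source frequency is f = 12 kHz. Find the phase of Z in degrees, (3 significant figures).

-14.9°

ω = 2πf = 75400 rad/s
X_L = ωL = 12000 Ω
X_C = 1/(ωC) = 2820 Ω
Parallel: admittances add. Y = 1/R + 1/(jωL) + jωC
Y = (0.00102 + j0.000271) S
|Y| = 0.00106 S → |Z| = 1/|Y| = 947 Ω, ∠Z = −∠Y = -14.9°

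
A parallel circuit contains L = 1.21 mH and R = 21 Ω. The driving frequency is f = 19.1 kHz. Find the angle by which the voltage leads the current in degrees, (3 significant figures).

8.23°

ω = 2πf = 120000 rad/s
X_L = ωL = 145 Ω
Parallel: admittances add. Y = 1/R + 1/(jωL)
Y = (0.0476 − j0.00689) S
|Y| = 0.0481 S → |Z| = 1/|Y| = 20.8 Ω, ∠Z = −∠Y = 8.23°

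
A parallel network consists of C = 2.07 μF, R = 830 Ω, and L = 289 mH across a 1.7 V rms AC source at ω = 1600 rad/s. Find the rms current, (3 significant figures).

2.83 mA

X_L = ωL = 462 Ω
X_C = 1/(ωC) = 302 Ω
Parallel: admittances add. Y = 1/R + 1/(jωL) + jωC
Y = (0.00120 + j0.00115) S
|Y| = 0.00167 S → |Z| = 1/|Y| = 601 Ω, ∠Z = −∠Y = -43.7°
I = V/|Z| = 1.7/601 = 2.83 mA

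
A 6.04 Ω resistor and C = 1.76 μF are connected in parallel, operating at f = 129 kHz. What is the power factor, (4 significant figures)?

ω = 2πf = 810500 rad/s
X_C = 1/(ωC) = 0.7010 Ω
Parallel: admittances add. Y = 1/R + jωC
Y = (0.1656 + j1.427) S
|Y| = 1.436 S → |Z| = 1/|Y| = 0.6963 Ω, ∠Z = −∠Y = -83.38°
cos φ = cos(-83.38°) = 0.1153

0.1153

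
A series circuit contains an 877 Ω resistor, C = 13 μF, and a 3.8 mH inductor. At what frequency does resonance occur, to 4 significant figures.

ω₀ = 1/√(LC) = 1/√(0.0038 × 1.3e-05) = 4499 rad/s
f₀ = ω₀/(2π) = 716.1 Hz

716.1 Hz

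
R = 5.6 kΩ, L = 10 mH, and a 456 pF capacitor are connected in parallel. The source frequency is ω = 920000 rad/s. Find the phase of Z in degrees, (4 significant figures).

-60.12°

X_L = ωL = 9200 Ω
X_C = 1/(ωC) = 2384 Ω
Parallel: admittances add. Y = 1/R + 1/(jωL) + jωC
Y = (0.0001786 + j0.0003108) S
|Y| = 0.0003585 S → |Z| = 1/|Y| = 2790 Ω, ∠Z = −∠Y = -60.12°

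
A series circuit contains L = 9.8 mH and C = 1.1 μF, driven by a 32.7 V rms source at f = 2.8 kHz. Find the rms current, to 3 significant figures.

ω = 2πf = 17590 rad/s
X_L = ωL = 172 Ω
X_C = 1/(ωC) = 51.7 Ω
Net reactance X = X_L − X_C = 121 Ω
Z = j121 Ω
|Z| = √(0² + 121²) = 121 Ω
I = V/|Z| = 32.7/121 = 271 mA

271 mA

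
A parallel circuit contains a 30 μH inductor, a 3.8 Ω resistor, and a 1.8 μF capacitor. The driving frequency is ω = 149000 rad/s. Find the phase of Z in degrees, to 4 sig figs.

X_L = ωL = 4.470 Ω
X_C = 1/(ωC) = 3.729 Ω
Parallel: admittances add. Y = 1/R + 1/(jωL) + jωC
Y = (0.2632 + j0.04449) S
|Y| = 0.2669 S → |Z| = 1/|Y| = 3.747 Ω, ∠Z = −∠Y = -9.595°

-9.595°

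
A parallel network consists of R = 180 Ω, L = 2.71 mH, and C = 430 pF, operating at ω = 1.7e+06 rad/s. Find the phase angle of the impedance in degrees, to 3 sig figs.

-5.29°

X_L = ωL = 4610 Ω
X_C = 1/(ωC) = 1370 Ω
Parallel: admittances add. Y = 1/R + 1/(jωL) + jωC
Y = (0.00556 + j0.000514) S
|Y| = 0.00558 S → |Z| = 1/|Y| = 179 Ω, ∠Z = −∠Y = -5.29°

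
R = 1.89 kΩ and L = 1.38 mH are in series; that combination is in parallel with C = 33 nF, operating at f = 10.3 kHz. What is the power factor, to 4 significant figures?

0.2426

ω = 2πf = 64720 rad/s
X_L = ωL = 89.31 Ω
X_C = 1/(ωC) = 468.2 Ω
Branch 1 (R+jX_L): Z₁ = 1890 + j89.31 Ω, |Z₁| = 1892 Ω
Branch 2 (−jX_C): Z₂ = −j468.2 Ω
Parallel: Z = Z₁Z₂/(Z₁+Z₂), |Z| = 459.6 Ω, ∠Z = -75.96°
cos φ = cos(-75.96°) = 0.2426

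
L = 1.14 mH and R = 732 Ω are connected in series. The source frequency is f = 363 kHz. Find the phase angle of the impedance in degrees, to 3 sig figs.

74.3°

ω = 2πf = 2.281e+06 rad/s
X_L = ωL = 2600 Ω
Z = 732 + j2600 Ω
|Z| = √(732² + 2600²) = 2700 Ω
∠Z = arctan(2600/732) = 74.3°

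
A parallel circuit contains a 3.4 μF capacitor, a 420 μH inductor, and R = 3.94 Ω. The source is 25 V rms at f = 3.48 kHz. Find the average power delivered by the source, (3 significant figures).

ω = 2πf = 21870 rad/s
X_L = ωL = 9.18 Ω
X_C = 1/(ωC) = 13.5 Ω
Parallel: admittances add. Y = 1/R + 1/(jωL) + jωC
Y = (0.254 − j0.0345) S
|Y| = 0.256 S → |Z| = 1/|Y| = 3.90 Ω, ∠Z = −∠Y = 7.75°
I = V/|Z| = 6.40 A
P = VI cos φ = 25 × 6.40 × cos(7.75°) = 159 W

159 W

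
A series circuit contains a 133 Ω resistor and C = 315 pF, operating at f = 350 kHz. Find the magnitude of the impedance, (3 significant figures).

ω = 2πf = 2.199e+06 rad/s
X_C = 1/(ωC) = 1440 Ω
Z = 133 − j1440 Ω
|Z| = √(133² + 1440²) = 1450 Ω

1450 Ω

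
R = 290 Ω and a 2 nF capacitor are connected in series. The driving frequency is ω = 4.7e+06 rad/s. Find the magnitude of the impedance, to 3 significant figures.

X_C = 1/(ωC) = 106 Ω
Z = 290 − j106 Ω
|Z| = √(290² + 106²) = 309 Ω

309 Ω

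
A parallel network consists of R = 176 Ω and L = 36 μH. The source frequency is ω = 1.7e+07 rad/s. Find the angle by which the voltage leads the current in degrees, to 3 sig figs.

X_L = ωL = 612 Ω
Parallel: admittances add. Y = 1/R + 1/(jωL)
Y = (0.00568 − j0.00163) S
|Y| = 0.00591 S → |Z| = 1/|Y| = 169 Ω, ∠Z = −∠Y = 16.0°

16.0°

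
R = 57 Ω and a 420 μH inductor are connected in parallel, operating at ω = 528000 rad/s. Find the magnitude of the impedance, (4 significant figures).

55.21 Ω

X_L = ωL = 221.8 Ω
Parallel: admittances add. Y = 1/R + 1/(jωL)
Y = (0.01754 − j0.004509) S
|Y| = 0.01811 S → |Z| = 1/|Y| = 55.21 Ω, ∠Z = −∠Y = 14.41°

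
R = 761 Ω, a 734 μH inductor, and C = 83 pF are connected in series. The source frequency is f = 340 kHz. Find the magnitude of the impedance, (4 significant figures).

4142 Ω

ω = 2πf = 2.136e+06 rad/s
X_L = ωL = 1568 Ω
X_C = 1/(ωC) = 5640 Ω
Net reactance X = X_L − X_C = -4072 Ω
Z = 761.0 − j4072 Ω
|Z| = √(761.0² + 4072²) = 4142 Ω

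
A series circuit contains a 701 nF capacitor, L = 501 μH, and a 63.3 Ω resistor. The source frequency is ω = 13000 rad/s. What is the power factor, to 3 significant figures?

X_L = ωL = 6.51 Ω
X_C = 1/(ωC) = 110 Ω
Net reactance X = X_L − X_C = -103 Ω
Z = 63.3 − j103 Ω
|Z| = √(63.3² + 103²) = 121 Ω
∠Z = arctan(-103/63.3) = -58.5°
cos φ = cos(-58.5°) = 0.523

0.523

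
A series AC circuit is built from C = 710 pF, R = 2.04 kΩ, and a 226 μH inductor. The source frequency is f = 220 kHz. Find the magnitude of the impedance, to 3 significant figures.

2160 Ω

ω = 2πf = 1.382e+06 rad/s
X_L = ωL = 312 Ω
X_C = 1/(ωC) = 1020 Ω
Net reactance X = X_L − X_C = -707 Ω
Z = 2040 − j707 Ω
|Z| = √(2040² + 707²) = 2160 Ω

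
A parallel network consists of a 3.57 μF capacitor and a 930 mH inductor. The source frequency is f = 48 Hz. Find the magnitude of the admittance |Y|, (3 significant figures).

ω = 2πf = 301.6 rad/s
X_L = ωL = 280 Ω
X_C = 1/(ωC) = 929 Ω
Parallel: admittances add. Y = 1/(jωL) + jωC
Y = (0 − j0.00249) S
|Y| = 0.00249 S → |Z| = 1/|Y| = 402 Ω, ∠Z = −∠Y = 90.0°

2.49 mS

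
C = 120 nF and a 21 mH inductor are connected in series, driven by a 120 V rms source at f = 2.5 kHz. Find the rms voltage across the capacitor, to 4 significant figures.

ω = 2πf = 15710 rad/s
X_L = ωL = 329.9 Ω
X_C = 1/(ωC) = 530.5 Ω
Net reactance X = X_L − X_C = -200.6 Ω
Z = − j200.6 Ω
|Z| = √(0² + 200.6²) = 200.6 Ω
I = V/|Z| = 598.1 mA
V_C = I·|Z_C| = 0.5981 × 530.5 = 317.3 V

317.3 V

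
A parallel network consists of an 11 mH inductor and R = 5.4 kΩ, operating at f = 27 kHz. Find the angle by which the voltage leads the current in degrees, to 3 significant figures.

ω = 2πf = 169600 rad/s
X_L = ωL = 1870 Ω
Parallel: admittances add. Y = 1/R + 1/(jωL)
Y = (0.000185 − j0.000536) S
|Y| = 0.000567 S → |Z| = 1/|Y| = 1760 Ω, ∠Z = −∠Y = 70.9°

70.9°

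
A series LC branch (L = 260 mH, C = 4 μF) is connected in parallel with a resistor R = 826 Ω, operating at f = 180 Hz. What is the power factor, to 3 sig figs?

ω = 2πf = 1131 rad/s
X_L = ωL = 294 Ω
X_C = 1/(ωC) = 221 Ω
Branch 1: Z₁ = R = 826 Ω
Branch 2 (series LC): Z₂ = j(X_L − X_C) = j73.0 Ω
Parallel: Z = Z₁Z₂/(Z₁+Z₂), |Z| = 72.7 Ω, ∠Z = 84.9°
cos φ = cos(84.9°) = 0.0880

0.0880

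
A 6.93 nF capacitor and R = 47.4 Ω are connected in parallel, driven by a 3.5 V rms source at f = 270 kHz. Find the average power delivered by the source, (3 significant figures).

258 mW

ω = 2πf = 1.696e+06 rad/s
X_C = 1/(ωC) = 85.1 Ω
Parallel: admittances add. Y = 1/R + jωC
Y = (0.0211 + j0.0118) S
|Y| = 0.0242 S → |Z| = 1/|Y| = 41.4 Ω, ∠Z = −∠Y = -29.1°
I = V/|Z| = 84.5 mA
P = VI cos φ = 3.5 × 0.0845 × cos(-29.1°) = 258 mW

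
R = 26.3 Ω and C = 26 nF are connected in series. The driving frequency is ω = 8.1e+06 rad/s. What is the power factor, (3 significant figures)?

0.984

X_C = 1/(ωC) = 4.75 Ω
Z = 26.3 − j4.75 Ω
|Z| = √(26.3² + 4.75²) = 26.7 Ω
∠Z = arctan(-4.75/26.3) = -10.2°
cos φ = cos(-10.2°) = 0.984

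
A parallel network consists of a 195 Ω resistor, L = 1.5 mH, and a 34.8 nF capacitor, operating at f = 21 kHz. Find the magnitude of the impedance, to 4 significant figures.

194.2 Ω

ω = 2πf = 131900 rad/s
X_L = ωL = 197.9 Ω
X_C = 1/(ωC) = 217.8 Ω
Parallel: admittances add. Y = 1/R + 1/(jωL) + jωC
Y = (0.005128 − j0.0004608) S
|Y| = 0.005149 S → |Z| = 1/|Y| = 194.2 Ω, ∠Z = −∠Y = 5.134°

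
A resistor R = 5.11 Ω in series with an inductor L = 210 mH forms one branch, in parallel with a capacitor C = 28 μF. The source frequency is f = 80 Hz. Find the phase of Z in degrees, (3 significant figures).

ω = 2πf = 502.7 rad/s
X_L = ωL = 106 Ω
X_C = 1/(ωC) = 71.1 Ω
Branch 1 (R+jX_L): Z₁ = 5.11 + j106 Ω, |Z₁| = 106 Ω
Branch 2 (−jX_C): Z₂ = −j71.1 Ω
Parallel: Z = Z₁Z₂/(Z₁+Z₂), |Z| = 215 Ω, ∠Z = -84.3°

-84.3°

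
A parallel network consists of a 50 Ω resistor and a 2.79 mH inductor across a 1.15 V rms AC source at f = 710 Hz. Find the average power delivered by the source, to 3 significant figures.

ω = 2πf = 4461 rad/s
X_L = ωL = 12.4 Ω
Parallel: admittances add. Y = 1/R + 1/(jωL)
Y = (0.0200 − j0.0803) S
|Y| = 0.0828 S → |Z| = 1/|Y| = 12.1 Ω, ∠Z = −∠Y = 76.0°
I = V/|Z| = 95.2 mA
P = VI cos φ = 1.15 × 0.0952 × cos(76.0°) = 26.4 mW

26.4 mW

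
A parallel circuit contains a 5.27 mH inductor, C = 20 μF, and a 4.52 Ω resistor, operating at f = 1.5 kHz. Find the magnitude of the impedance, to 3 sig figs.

ω = 2πf = 9425 rad/s
X_L = ωL = 49.7 Ω
X_C = 1/(ωC) = 5.31 Ω
Parallel: admittances add. Y = 1/R + 1/(jωL) + jωC
Y = (0.221 + j0.168) S
|Y| = 0.278 S → |Z| = 1/|Y| = 3.60 Ω, ∠Z = −∠Y = -37.3°

3.60 Ω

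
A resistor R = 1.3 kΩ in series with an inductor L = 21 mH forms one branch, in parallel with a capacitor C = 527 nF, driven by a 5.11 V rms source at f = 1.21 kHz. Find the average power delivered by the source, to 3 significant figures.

19.8 mW

ω = 2πf = 7603 rad/s
X_L = ωL = 160 Ω
X_C = 1/(ωC) = 250 Ω
Branch 1 (R+jX_L): Z₁ = 1300 + j160 Ω, |Z₁| = 1310 Ω
Branch 2 (−jX_C): Z₂ = −j250 Ω
Parallel: Z = Z₁Z₂/(Z₁+Z₂), |Z| = 251 Ω, ∠Z = -79.0°
I = V/|Z| = 20.4 mA
P = VI cos φ = 5.11 × 0.0204 × cos(-79.0°) = 19.8 mW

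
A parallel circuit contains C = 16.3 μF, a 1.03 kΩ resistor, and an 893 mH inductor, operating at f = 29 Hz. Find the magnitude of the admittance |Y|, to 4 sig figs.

ω = 2πf = 182.2 rad/s
X_L = ωL = 162.7 Ω
X_C = 1/(ωC) = 336.7 Ω
Parallel: admittances add. Y = 1/R + 1/(jωL) + jωC
Y = (0.0009709 − j0.003176) S
|Y| = 0.003321 S → |Z| = 1/|Y| = 301.1 Ω, ∠Z = −∠Y = 73.00°

3.321 mS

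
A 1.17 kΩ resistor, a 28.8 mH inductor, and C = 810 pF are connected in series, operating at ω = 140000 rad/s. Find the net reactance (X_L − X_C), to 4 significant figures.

-4786 Ω

X_L = ωL = 4032 Ω
X_C = 1/(ωC) = 8818 Ω
X = 4032 − 8818 = -4786 Ω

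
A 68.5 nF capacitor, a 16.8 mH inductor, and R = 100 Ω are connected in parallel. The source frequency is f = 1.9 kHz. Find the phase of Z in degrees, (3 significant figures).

ω = 2πf = 11940 rad/s
X_L = ωL = 201 Ω
X_C = 1/(ωC) = 1220 Ω
Parallel: admittances add. Y = 1/R + 1/(jωL) + jωC
Y = (0.0100 − j0.00417) S
|Y| = 0.0108 S → |Z| = 1/|Y| = 92.3 Ω, ∠Z = −∠Y = 22.6°

22.6°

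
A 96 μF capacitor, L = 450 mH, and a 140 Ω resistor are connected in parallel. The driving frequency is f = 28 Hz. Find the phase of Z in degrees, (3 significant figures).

-30.8°

ω = 2πf = 175.9 rad/s
X_L = ωL = 79.2 Ω
X_C = 1/(ωC) = 59.2 Ω
Parallel: admittances add. Y = 1/R + 1/(jωL) + jωC
Y = (0.00714 + j0.00426) S
|Y| = 0.00832 S → |Z| = 1/|Y| = 120 Ω, ∠Z = −∠Y = -30.8°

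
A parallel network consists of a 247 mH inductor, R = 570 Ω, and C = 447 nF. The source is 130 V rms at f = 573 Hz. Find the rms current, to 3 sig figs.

237 mA

ω = 2πf = 3600 rad/s
X_L = ωL = 889 Ω
X_C = 1/(ωC) = 621 Ω
Parallel: admittances add. Y = 1/R + 1/(jωL) + jωC
Y = (0.00175 + j0.000485) S
|Y| = 0.00182 S → |Z| = 1/|Y| = 549 Ω, ∠Z = −∠Y = -15.4°
I = V/|Z| = 130/549 = 237 mA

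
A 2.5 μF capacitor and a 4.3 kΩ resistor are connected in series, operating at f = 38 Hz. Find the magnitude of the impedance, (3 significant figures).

4610 Ω

ω = 2πf = 238.8 rad/s
X_C = 1/(ωC) = 1680 Ω
Z = 4300 − j1680 Ω
|Z| = √(4300² + 1680²) = 4610 Ω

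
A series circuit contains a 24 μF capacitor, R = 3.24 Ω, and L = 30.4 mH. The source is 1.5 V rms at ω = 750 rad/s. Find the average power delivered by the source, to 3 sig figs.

X_L = ωL = 22.8 Ω
X_C = 1/(ωC) = 55.6 Ω
Net reactance X = X_L − X_C = -32.8 Ω
Z = 3.24 − j32.8 Ω
|Z| = √(3.24² + 32.8²) = 32.9 Ω
∠Z = arctan(-32.8/3.24) = -84.4°
I = V/|Z| = 45.6 mA
P = VI cos φ = 1.5 × 0.0456 × cos(-84.4°) = 6.73 mW

6.73 mW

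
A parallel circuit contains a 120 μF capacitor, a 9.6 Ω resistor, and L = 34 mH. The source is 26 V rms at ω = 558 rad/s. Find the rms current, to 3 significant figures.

X_L = ωL = 19.0 Ω
X_C = 1/(ωC) = 14.9 Ω
Parallel: admittances add. Y = 1/R + 1/(jωL) + jωC
Y = (0.104 + j0.0143) S
|Y| = 0.105 S → |Z| = 1/|Y| = 9.51 Ω, ∠Z = −∠Y = -7.79°
I = V/|Z| = 26/9.51 = 2.73 A

2.73 A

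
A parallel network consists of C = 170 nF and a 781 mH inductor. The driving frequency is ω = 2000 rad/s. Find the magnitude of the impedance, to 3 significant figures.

3330 Ω

X_L = ωL = 1560 Ω
X_C = 1/(ωC) = 2940 Ω
Parallel: admittances add. Y = 1/(jωL) + jωC
Y = (0 − j0.000300) S
|Y| = 0.000300 S → |Z| = 1/|Y| = 3330 Ω, ∠Z = −∠Y = 90.0°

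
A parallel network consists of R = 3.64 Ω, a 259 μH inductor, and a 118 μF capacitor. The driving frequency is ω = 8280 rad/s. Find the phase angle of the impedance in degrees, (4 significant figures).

X_L = ωL = 2.145 Ω
X_C = 1/(ωC) = 1.023 Ω
Parallel: admittances add. Y = 1/R + 1/(jωL) + jωC
Y = (0.2747 + j0.5107) S
|Y| = 0.5799 S → |Z| = 1/|Y| = 1.724 Ω, ∠Z = −∠Y = -61.72°

-61.72°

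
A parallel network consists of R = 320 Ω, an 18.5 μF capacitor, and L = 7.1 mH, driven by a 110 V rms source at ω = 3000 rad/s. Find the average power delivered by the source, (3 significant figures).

X_L = ωL = 21.3 Ω
X_C = 1/(ωC) = 18.0 Ω
Parallel: admittances add. Y = 1/R + 1/(jωL) + jωC
Y = (0.00313 + j0.00855) S
|Y| = 0.00910 S → |Z| = 1/|Y| = 110 Ω, ∠Z = −∠Y = -69.9°
I = V/|Z| = 1.00 A
P = VI cos φ = 110 × 1.00 × cos(-69.9°) = 37.8 W

37.8 W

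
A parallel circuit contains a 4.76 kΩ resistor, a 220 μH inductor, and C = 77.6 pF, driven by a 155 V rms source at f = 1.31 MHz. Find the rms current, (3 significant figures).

ω = 2πf = 8.231e+06 rad/s
X_L = ωL = 1810 Ω
X_C = 1/(ωC) = 1570 Ω
Parallel: admittances add. Y = 1/R + 1/(jωL) + jωC
Y = (0.000210 + j8.65e-05) S
|Y| = 0.000227 S → |Z| = 1/|Y| = 4400 Ω, ∠Z = −∠Y = -22.4°
I = V/|Z| = 155/4400 = 35.2 mA

35.2 mA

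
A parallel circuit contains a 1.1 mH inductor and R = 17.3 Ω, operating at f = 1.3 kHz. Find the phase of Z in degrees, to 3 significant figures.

ω = 2πf = 8168 rad/s
X_L = ωL = 8.98 Ω
Parallel: admittances add. Y = 1/R + 1/(jωL)
Y = (0.0578 − j0.111) S
|Y| = 0.125 S → |Z| = 1/|Y| = 7.97 Ω, ∠Z = −∠Y = 62.6°

62.6°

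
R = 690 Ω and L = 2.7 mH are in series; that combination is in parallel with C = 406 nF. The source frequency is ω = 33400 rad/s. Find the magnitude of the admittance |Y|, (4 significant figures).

13.45 mS

X_L = ωL = 90.18 Ω
X_C = 1/(ωC) = 73.74 Ω
Branch 1 (R+jX_L): Z₁ = 690.0 + j90.18 Ω, |Z₁| = 695.9 Ω
Branch 2 (−jX_C): Z₂ = −j73.74 Ω
Parallel: Z = Z₁Z₂/(Z₁+Z₂), |Z| = 74.35 Ω, ∠Z = -83.92°
|Y| = 1/|Z| = 13.45 mS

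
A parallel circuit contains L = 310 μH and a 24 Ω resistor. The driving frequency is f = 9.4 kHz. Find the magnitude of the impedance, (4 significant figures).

14.56 Ω

ω = 2πf = 59060 rad/s
X_L = ωL = 18.31 Ω
Parallel: admittances add. Y = 1/R + 1/(jωL)
Y = (0.04167 − j0.05462) S
|Y| = 0.06870 S → |Z| = 1/|Y| = 14.56 Ω, ∠Z = −∠Y = 52.66°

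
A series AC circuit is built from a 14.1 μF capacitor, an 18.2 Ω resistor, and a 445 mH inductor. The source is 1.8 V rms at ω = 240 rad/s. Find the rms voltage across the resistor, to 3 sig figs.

0.173 V

X_L = ωL = 107 Ω
X_C = 1/(ωC) = 296 Ω
Net reactance X = X_L − X_C = -189 Ω
Z = 18.2 − j189 Ω
|Z| = √(18.2² + 189²) = 190 Ω
I = V/|Z| = 9.49 mA
V_R = I·|Z_R| = 0.00949 × 18.2 = 0.173 V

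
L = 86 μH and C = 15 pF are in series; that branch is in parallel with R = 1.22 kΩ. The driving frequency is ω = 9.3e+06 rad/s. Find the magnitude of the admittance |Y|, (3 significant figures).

835 μS

X_L = ωL = 800 Ω
X_C = 1/(ωC) = 7170 Ω
Branch 1: Z₁ = R = 1220 Ω
Branch 2 (series LC): Z₂ = j(X_L − X_C) = −j6370 Ω
Parallel: Z = Z₁Z₂/(Z₁+Z₂), |Z| = 1200 Ω, ∠Z = -10.8°
|Y| = 1/|Z| = 835 μS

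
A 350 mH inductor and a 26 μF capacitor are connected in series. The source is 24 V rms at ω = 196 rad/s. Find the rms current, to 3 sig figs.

X_L = ωL = 68.6 Ω
X_C = 1/(ωC) = 196 Ω
Net reactance X = X_L − X_C = -128 Ω
Z = − j128 Ω
|Z| = √(0² + 128²) = 128 Ω
I = V/|Z| = 24/128 = 188 mA

188 mA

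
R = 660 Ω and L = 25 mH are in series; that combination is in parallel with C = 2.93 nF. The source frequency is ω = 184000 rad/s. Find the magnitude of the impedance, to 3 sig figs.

3050 Ω

X_L = ωL = 4600 Ω
X_C = 1/(ωC) = 1850 Ω
Branch 1 (R+jX_L): Z₁ = 660 + j4600 Ω, |Z₁| = 4650 Ω
Branch 2 (−jX_C): Z₂ = −j1850 Ω
Parallel: Z = Z₁Z₂/(Z₁+Z₂), |Z| = 3050 Ω, ∠Z = -84.6°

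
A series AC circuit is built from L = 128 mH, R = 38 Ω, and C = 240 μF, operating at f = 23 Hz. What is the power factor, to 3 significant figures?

ω = 2πf = 144.5 rad/s
X_L = ωL = 18.5 Ω
X_C = 1/(ωC) = 28.8 Ω
Net reactance X = X_L − X_C = -10.3 Ω
Z = 38.0 − j10.3 Ω
|Z| = √(38.0² + 10.3²) = 39.4 Ω
∠Z = arctan(-10.3/38.0) = -15.2°
cos φ = cos(-15.2°) = 0.965

0.965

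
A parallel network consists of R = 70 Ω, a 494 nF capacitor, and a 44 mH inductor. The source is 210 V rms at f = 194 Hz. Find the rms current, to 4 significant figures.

4.833 A

ω = 2πf = 1219 rad/s
X_L = ωL = 53.63 Ω
X_C = 1/(ωC) = 1661 Ω
Parallel: admittances add. Y = 1/R + 1/(jωL) + jωC
Y = (0.01429 − j0.01804) S
|Y| = 0.02301 S → |Z| = 1/|Y| = 43.45 Ω, ∠Z = −∠Y = 51.63°
I = V/|Z| = 210/43.45 = 4.833 A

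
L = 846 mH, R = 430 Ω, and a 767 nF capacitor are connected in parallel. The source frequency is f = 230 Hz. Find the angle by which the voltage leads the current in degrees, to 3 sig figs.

-7.12°

ω = 2πf = 1445 rad/s
X_L = ωL = 1220 Ω
X_C = 1/(ωC) = 902 Ω
Parallel: admittances add. Y = 1/R + 1/(jωL) + jωC
Y = (0.00233 + j0.000290) S
|Y| = 0.00234 S → |Z| = 1/|Y| = 427 Ω, ∠Z = −∠Y = -7.12°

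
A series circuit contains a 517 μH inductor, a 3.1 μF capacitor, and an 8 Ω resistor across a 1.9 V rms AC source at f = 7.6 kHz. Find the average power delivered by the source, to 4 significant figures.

74.90 mW

ω = 2πf = 47750 rad/s
X_L = ωL = 24.69 Ω
X_C = 1/(ωC) = 6.755 Ω
Net reactance X = X_L − X_C = 17.93 Ω
Z = 8.000 + j17.93 Ω
|Z| = √(8.000² + 17.93²) = 19.64 Ω
∠Z = arctan(17.93/8.000) = 65.96°
I = V/|Z| = 96.76 mA
P = VI cos φ = 1.9 × 0.09676 × cos(65.96°) = 74.90 mW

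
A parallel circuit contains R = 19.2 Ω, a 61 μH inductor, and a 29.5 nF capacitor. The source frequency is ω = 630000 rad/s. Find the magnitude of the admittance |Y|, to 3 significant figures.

X_L = ωL = 38.4 Ω
X_C = 1/(ωC) = 53.8 Ω
Parallel: admittances add. Y = 1/R + 1/(jωL) + jωC
Y = (0.0521 − j0.00744) S
|Y| = 0.0526 S → |Z| = 1/|Y| = 19.0 Ω, ∠Z = −∠Y = 8.13°

52.6 mS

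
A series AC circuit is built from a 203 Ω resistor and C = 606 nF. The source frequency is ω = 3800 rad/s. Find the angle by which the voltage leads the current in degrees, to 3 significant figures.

X_C = 1/(ωC) = 434 Ω
Z = 203 − j434 Ω
|Z| = √(203² + 434²) = 479 Ω
∠Z = arctan(-434/203) = -64.9°

-64.9°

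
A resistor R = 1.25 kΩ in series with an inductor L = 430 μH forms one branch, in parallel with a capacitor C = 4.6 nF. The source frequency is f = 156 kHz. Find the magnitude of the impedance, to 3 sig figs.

231 Ω

ω = 2πf = 980200 rad/s
X_L = ωL = 421 Ω
X_C = 1/(ωC) = 222 Ω
Branch 1 (R+jX_L): Z₁ = 1250 + j421 Ω, |Z₁| = 1320 Ω
Branch 2 (−jX_C): Z₂ = −j222 Ω
Parallel: Z = Z₁Z₂/(Z₁+Z₂), |Z| = 231 Ω, ∠Z = -80.4°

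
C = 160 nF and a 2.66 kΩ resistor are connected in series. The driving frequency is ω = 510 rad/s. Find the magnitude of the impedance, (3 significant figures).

X_C = 1/(ωC) = 12300 Ω
Z = 2660 − j12300 Ω
|Z| = √(2660² + 12300²) = 12500 Ω

12500 Ω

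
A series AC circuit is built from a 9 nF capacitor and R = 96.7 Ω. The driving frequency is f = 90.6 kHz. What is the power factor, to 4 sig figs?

0.4439

ω = 2πf = 569300 rad/s
X_C = 1/(ωC) = 195.2 Ω
Z = 96.70 − j195.2 Ω
|Z| = √(96.70² + 195.2²) = 217.8 Ω
∠Z = arctan(-195.2/96.70) = -63.65°
cos φ = cos(-63.65°) = 0.4439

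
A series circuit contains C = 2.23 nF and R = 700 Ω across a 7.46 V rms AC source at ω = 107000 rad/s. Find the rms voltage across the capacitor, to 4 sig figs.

7.358 V

X_C = 1/(ωC) = 4191 Ω
Z = 700.0 − j4191 Ω
|Z| = √(700.0² + 4191²) = 4249 Ω
I = V/|Z| = 1.756 mA
V_C = I·|Z_C| = 0.001756 × 4191 = 7.358 V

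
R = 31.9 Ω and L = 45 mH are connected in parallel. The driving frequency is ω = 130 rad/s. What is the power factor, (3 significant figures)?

0.180

X_L = ωL = 5.85 Ω
Parallel: admittances add. Y = 1/R + 1/(jωL)
Y = (0.0313 − j0.171) S
|Y| = 0.174 S → |Z| = 1/|Y| = 5.75 Ω, ∠Z = −∠Y = 79.6°
cos φ = cos(79.6°) = 0.180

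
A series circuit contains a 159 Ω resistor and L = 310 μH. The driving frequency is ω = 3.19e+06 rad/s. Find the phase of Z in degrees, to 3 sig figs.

X_L = ωL = 989 Ω
Z = 159 + j989 Ω
|Z| = √(159² + 989²) = 1000 Ω
∠Z = arctan(989/159) = 80.9°

80.9°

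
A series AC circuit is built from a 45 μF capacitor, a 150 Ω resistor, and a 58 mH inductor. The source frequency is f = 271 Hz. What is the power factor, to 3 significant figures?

ω = 2πf = 1703 rad/s
X_L = ωL = 98.8 Ω
X_C = 1/(ωC) = 13.1 Ω
Net reactance X = X_L − X_C = 85.7 Ω
Z = 150 + j85.7 Ω
|Z| = √(150² + 85.7²) = 173 Ω
∠Z = arctan(85.7/150) = 29.7°
cos φ = cos(29.7°) = 0.868

0.868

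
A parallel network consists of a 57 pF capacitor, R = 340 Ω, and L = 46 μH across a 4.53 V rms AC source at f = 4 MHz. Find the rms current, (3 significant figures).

ω = 2πf = 2.513e+07 rad/s
X_L = ωL = 1160 Ω
X_C = 1/(ωC) = 698 Ω
Parallel: admittances add. Y = 1/R + 1/(jωL) + jωC
Y = (0.00294 + j0.000568) S
|Y| = 0.00300 S → |Z| = 1/|Y| = 334 Ω, ∠Z = −∠Y = -10.9°
I = V/|Z| = 4.53/334 = 13.6 mA

13.6 mA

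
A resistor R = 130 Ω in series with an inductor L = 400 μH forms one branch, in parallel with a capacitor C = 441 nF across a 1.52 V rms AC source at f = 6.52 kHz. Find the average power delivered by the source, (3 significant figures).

ω = 2πf = 40970 rad/s
X_L = ωL = 16.4 Ω
X_C = 1/(ωC) = 55.4 Ω
Branch 1 (R+jX_L): Z₁ = 130 + j16.4 Ω, |Z₁| = 131 Ω
Branch 2 (−jX_C): Z₂ = −j55.4 Ω
Parallel: Z = Z₁Z₂/(Z₁+Z₂), |Z| = 53.4 Ω, ∠Z = -66.1°
I = V/|Z| = 28.4 mA
P = VI cos φ = 1.52 × 0.0284 × cos(-66.1°) = 17.5 mW

17.5 mW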